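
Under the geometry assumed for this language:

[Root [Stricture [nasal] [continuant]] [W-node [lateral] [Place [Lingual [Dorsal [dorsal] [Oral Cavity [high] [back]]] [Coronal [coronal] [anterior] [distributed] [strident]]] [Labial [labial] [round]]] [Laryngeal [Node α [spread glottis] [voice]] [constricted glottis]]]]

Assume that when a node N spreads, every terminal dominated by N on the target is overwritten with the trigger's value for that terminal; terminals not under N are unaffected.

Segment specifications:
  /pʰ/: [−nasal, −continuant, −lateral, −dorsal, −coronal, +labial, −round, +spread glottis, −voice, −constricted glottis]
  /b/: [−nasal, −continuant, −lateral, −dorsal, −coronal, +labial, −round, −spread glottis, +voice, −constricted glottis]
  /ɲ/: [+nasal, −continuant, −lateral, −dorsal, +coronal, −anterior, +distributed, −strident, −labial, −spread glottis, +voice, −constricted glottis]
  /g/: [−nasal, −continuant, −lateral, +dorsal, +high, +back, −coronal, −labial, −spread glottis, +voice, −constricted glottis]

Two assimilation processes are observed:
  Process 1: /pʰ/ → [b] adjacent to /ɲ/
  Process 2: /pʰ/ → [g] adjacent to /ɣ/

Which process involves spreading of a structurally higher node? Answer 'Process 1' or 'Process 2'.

Process 1 alters [voice], [spread glottis]; the lowest common ancestor is Node α (depth 3 from Root).
In Process 2, [voice], [spread glottis], [labial], [round], [dorsal], [high], [back] change, so the minimal spreading node is W-node at depth 1.
W-node (depth 1) sits above Node α (depth 3), making Process 2 the one with the higher spreading node.

Process 2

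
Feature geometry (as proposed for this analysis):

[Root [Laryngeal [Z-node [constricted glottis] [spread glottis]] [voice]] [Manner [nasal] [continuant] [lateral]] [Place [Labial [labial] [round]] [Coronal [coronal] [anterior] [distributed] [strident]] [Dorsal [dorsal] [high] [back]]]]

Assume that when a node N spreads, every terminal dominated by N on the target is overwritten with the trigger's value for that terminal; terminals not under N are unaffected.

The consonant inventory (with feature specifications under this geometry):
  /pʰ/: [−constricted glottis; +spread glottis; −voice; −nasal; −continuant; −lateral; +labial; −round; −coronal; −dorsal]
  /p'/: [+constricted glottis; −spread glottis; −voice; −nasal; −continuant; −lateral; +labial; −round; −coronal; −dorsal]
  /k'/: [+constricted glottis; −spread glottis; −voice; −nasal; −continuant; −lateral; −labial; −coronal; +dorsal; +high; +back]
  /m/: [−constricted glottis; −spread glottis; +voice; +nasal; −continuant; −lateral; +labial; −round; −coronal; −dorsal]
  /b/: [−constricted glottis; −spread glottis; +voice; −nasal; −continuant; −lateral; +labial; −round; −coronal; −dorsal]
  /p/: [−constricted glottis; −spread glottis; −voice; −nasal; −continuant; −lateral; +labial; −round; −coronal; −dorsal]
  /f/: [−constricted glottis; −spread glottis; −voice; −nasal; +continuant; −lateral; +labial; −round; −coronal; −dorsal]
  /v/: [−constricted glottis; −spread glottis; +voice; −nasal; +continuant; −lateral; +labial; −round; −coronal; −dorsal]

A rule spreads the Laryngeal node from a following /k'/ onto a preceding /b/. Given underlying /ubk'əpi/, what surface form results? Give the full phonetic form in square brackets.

Terminals under Laryngeal in this geometry: [constricted glottis], [spread glottis], [voice].
After delinking /b/'s Laryngeal and linking /k'/'s, the affected terminals become [+constricted glottis], [−spread glottis], [−voice]; [nasal], [continuant], [lateral], … (outside Laryngeal) are retained from /b/.
Among the inventory, only /p'/ has exactly this specification, giving the surface form [up'k'əpi].

[up'k'əpi]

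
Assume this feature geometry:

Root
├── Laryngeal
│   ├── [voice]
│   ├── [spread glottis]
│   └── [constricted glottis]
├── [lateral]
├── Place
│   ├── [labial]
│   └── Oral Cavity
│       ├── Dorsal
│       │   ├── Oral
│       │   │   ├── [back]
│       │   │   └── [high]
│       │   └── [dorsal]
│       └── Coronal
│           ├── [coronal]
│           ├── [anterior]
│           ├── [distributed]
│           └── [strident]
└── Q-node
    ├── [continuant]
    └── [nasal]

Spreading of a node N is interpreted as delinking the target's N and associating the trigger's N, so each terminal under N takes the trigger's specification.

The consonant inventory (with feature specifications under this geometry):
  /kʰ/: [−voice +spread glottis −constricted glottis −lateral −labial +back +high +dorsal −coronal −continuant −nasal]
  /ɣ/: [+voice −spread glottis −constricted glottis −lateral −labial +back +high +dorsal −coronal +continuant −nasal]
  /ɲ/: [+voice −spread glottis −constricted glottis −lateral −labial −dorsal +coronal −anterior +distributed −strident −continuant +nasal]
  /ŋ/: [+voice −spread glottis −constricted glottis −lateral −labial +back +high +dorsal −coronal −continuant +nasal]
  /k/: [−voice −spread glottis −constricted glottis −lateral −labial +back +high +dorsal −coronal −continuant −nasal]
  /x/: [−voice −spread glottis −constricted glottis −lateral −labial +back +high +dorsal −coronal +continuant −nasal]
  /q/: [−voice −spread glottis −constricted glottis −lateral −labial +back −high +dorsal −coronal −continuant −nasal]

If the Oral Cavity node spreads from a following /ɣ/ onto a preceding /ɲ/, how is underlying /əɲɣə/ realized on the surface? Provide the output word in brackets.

[əŋɣə]

Terminals under Oral Cavity in this geometry: [back], [high], [dorsal], [coronal], [anterior], [distributed], [strident].
After delinking /ɲ/'s Oral Cavity and linking /ɣ/'s, the affected terminals become [+back], [+high], [+dorsal], [−coronal]; [voice], [spread glottis], [constricted glottis], … (outside Oral Cavity) are retained from /ɲ/.
This feature bundle is that of [ŋ], so /əɲɣə/ surfaces as [əŋɣə].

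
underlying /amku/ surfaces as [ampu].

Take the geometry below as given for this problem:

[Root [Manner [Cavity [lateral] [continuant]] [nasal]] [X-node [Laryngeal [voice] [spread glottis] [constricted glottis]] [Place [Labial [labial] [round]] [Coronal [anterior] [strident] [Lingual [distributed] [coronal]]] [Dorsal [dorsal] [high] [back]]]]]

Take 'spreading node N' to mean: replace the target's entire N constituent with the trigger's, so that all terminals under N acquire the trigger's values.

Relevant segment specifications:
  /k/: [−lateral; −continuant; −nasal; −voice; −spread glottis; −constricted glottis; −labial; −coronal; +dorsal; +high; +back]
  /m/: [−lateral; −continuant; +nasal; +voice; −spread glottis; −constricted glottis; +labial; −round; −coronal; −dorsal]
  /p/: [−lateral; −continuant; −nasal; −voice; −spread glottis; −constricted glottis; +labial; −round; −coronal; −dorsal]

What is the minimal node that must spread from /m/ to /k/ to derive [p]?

Place

/k/ and [p] differ in [labial], [round], [dorsal], [high], [back]; every other specified feature is identical.
These terminals are all dominated by Place, and no proper subconstituent of Place covers them all; Place is their lowest common ancestor.
Delinking /k/'s Place and associating /m/'s Place gives precisely the feature bundle of [p].
Had X-node or a higher node spread, [voice] would have taken /m/'s value; it stays as in /k/, confirming the spreading constituent is exactly Place.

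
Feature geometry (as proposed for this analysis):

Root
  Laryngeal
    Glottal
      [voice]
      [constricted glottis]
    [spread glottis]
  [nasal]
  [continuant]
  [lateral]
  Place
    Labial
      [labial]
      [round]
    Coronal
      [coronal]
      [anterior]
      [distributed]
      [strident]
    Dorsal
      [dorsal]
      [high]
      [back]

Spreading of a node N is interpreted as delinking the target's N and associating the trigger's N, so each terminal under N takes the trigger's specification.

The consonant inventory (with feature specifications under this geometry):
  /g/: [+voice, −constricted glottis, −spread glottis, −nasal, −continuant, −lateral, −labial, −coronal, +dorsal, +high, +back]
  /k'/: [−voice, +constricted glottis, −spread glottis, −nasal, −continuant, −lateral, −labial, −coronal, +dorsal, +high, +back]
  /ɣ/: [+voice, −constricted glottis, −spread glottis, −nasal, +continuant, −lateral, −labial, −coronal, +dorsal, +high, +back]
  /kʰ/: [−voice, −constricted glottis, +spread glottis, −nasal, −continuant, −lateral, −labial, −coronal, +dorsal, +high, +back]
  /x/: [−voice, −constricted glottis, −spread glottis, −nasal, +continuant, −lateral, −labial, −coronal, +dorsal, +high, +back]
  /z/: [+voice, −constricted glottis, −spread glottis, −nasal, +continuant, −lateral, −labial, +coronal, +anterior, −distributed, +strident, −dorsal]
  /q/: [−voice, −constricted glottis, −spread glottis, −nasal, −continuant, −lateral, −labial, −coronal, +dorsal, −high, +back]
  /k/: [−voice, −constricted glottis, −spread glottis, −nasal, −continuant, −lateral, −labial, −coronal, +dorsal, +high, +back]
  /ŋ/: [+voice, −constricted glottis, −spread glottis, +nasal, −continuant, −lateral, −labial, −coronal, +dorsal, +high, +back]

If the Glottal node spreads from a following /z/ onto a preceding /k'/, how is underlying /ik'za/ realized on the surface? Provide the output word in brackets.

The Glottal node dominates the terminals [voice], [constricted glottis].
Spreading Glottal from /z/ onto /k'/ replaces those values with /z/'s: [+voice], [−constricted glottis]. Features outside Glottal ([spread glottis], [nasal], [continuant], …) stay as in /k'/.
This feature bundle is that of [g], so /ik'za/ surfaces as [igza].

[igza]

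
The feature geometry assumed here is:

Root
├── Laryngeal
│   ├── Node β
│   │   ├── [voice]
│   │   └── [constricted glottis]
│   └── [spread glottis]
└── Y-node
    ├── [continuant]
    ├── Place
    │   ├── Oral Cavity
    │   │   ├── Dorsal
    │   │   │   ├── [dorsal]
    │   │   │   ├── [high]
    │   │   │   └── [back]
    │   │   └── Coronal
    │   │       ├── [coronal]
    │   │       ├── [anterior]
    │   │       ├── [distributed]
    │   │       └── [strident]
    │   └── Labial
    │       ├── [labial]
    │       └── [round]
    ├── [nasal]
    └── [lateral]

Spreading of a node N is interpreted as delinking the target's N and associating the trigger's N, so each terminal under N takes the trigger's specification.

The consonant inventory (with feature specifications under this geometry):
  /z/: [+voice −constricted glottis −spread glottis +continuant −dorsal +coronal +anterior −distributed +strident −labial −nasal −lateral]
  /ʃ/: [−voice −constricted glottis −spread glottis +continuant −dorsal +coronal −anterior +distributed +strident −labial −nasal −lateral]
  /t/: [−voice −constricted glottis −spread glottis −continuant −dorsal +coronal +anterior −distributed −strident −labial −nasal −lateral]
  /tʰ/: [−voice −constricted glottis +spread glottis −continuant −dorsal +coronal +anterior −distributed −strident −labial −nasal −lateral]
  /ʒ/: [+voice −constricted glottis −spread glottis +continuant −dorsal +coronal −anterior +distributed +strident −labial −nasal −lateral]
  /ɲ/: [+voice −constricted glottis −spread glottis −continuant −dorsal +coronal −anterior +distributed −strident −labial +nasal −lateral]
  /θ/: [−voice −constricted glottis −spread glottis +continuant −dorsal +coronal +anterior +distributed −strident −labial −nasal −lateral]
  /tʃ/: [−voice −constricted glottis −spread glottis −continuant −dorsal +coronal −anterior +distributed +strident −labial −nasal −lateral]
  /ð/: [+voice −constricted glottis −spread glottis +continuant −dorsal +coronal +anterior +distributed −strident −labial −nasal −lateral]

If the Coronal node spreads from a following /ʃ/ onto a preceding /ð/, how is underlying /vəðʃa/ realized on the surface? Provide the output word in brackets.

Terminals under Coronal in this geometry: [coronal], [anterior], [distributed], [strident].
The target acquires /ʃ/'s values for everything under Coronal — [+coronal], [−anterior], [+distributed], [+strident] — while keeping its own [voice], [constricted glottis], [spread glottis], ….
The resulting bundle matches /ʒ/ in the inventory; substituting it for /ð/ gives [vəʒʃa].

[vəʒʃa]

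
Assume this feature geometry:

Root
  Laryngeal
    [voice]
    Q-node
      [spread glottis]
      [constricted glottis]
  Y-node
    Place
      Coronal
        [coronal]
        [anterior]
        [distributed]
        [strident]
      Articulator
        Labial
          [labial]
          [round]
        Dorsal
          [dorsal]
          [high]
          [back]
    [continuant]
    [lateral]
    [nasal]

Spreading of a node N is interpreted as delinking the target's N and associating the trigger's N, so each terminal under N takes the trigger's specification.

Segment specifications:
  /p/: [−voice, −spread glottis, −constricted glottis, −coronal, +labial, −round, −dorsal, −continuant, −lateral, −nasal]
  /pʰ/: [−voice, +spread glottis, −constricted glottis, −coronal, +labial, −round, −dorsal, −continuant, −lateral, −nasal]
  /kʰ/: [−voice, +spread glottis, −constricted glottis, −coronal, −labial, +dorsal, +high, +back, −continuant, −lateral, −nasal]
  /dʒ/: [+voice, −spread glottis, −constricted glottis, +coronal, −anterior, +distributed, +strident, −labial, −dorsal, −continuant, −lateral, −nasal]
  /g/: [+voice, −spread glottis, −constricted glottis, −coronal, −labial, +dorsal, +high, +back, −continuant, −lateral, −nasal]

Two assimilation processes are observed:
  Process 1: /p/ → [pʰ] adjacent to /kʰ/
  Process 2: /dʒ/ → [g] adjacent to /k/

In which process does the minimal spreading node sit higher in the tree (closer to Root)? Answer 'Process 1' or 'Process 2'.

Process 1 alters [spread glottis]; the lowest dominating node is [spread glottis] (depth 3 from Root).
Process 2: the features that change are [coronal], [anterior], [distributed], [strident], [dorsal], [high], [back]; the minimal node is Place (depth 2).
Place is closer to Root than [spread glottis], so Process 2 spreads the higher node.

Process 2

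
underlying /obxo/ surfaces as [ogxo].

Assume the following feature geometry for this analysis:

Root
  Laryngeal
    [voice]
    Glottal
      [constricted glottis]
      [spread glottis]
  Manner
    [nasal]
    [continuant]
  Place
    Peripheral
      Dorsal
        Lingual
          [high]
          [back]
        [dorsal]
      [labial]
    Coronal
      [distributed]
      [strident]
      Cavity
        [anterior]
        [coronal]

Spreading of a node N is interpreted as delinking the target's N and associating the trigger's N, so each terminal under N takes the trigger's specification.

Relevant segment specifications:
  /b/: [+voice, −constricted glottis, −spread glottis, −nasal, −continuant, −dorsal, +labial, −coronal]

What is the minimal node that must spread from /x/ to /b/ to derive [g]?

Peripheral

Feature comparison: [labial], [dorsal], [high], [back] differ between /b/ and [g]; the remaining terminals match.
In this geometry the lowest node dominating all of them is Peripheral: every daughter of Peripheral dominates only a proper subset, so no lower node suffices.
If Peripheral spreads, every terminal under it takes /x/'s value, producing [g] as observed.
Features on which the two segments disagree outside Peripheral, such as [continuant], [voice], are unchanged — nothing dominating them spread, and Peripheral is the minimal sufficient constituent.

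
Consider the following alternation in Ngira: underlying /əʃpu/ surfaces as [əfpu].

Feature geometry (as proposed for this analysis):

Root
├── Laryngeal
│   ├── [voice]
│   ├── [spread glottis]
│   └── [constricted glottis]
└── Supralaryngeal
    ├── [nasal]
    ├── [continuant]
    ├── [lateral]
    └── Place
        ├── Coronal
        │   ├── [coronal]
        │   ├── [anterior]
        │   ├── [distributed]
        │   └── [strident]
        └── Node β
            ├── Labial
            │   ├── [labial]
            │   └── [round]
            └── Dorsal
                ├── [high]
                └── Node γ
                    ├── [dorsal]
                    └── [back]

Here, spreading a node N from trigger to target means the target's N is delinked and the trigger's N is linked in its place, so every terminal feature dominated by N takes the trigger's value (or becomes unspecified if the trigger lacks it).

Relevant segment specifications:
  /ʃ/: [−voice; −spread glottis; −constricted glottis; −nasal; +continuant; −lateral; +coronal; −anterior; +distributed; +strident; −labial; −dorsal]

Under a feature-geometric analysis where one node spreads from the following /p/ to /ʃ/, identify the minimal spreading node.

/ʃ/ and [f] differ in [labial], [round], [coronal], [anterior], [distributed], [strident]; every other specified feature is identical.
Tracing each changed feature up the tree, the paths first meet at Place; any lower node misses at least one of them.
Delinking /ʃ/'s Place and associating /p/'s Place gives precisely the feature bundle of [f].
Since [continuant] is preserved even though /p/ disagrees there, no node above Place spread.

Place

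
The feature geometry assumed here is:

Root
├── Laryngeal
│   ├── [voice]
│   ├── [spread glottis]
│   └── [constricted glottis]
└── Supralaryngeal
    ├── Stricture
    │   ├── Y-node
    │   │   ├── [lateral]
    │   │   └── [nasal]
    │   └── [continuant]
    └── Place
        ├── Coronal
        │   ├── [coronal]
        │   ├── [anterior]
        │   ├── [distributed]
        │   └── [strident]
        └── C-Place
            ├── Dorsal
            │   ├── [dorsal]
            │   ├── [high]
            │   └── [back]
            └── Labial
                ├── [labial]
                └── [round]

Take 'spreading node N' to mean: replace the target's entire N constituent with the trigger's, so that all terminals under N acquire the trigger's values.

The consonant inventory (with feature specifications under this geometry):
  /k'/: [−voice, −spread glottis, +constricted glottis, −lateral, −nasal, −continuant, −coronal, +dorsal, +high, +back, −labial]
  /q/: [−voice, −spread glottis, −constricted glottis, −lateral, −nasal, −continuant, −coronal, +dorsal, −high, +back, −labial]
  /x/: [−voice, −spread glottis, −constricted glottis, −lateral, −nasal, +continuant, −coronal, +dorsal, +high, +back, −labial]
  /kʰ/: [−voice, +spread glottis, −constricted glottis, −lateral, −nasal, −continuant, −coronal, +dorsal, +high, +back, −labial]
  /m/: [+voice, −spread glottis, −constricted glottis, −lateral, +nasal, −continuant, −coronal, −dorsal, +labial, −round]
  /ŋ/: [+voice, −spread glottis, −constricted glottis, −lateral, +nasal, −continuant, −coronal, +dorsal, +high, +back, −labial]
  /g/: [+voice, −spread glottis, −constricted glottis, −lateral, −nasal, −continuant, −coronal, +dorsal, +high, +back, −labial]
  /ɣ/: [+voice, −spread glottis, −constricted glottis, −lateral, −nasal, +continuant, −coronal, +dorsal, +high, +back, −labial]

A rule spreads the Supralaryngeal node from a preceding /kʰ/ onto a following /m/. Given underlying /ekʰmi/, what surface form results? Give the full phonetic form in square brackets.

[ekʰgi]

Supralaryngeal immediately or transitively dominates [lateral], [nasal], [continuant], [coronal], [anterior], [distributed], [strident], [dorsal], [high], [back], [labial], [round].
Spreading Supralaryngeal from /kʰ/ onto /m/ replaces those values with /kʰ/'s: [−lateral], [−nasal], [−continuant], [−coronal], [+dorsal], [+high], [+back], [−labial]. Features outside Supralaryngeal ([voice], [spread glottis], [constricted glottis]) stay as in /m/.
The resulting bundle matches /g/ in the inventory; substituting it for /m/ gives [ekʰgi].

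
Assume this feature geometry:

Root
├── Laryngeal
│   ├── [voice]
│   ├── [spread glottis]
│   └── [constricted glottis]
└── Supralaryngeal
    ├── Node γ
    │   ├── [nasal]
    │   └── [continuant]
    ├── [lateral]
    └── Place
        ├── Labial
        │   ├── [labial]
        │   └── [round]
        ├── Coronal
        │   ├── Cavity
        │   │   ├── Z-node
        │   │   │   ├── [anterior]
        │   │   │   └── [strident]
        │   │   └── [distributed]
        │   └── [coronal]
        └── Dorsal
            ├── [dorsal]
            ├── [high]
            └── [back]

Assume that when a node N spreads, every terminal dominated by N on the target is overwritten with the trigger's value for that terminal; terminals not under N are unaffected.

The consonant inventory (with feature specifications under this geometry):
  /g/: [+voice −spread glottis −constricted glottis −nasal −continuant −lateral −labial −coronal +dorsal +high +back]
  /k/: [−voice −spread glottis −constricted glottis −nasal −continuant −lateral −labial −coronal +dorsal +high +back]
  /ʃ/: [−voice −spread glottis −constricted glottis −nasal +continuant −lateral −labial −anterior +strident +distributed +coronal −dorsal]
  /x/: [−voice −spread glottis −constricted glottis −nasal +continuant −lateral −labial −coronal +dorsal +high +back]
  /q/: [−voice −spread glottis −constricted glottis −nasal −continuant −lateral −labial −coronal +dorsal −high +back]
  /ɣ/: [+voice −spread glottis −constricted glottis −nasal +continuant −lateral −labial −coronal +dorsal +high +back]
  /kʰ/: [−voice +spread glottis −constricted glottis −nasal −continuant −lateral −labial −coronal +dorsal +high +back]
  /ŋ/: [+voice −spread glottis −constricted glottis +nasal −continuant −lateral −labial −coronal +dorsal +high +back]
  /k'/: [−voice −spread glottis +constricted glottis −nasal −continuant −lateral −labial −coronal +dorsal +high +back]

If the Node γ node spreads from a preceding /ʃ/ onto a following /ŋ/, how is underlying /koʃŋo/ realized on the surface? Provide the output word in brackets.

[koʃɣo]

Terminals under Node γ in this geometry: [nasal], [continuant].
Spreading Node γ from /ʃ/ onto /ŋ/ replaces those values with /ʃ/'s: [−nasal], [+continuant]. Features outside Node γ ([voice], [spread glottis], [constricted glottis], …) stay as in /ŋ/.
The resulting bundle matches /ɣ/ in the inventory; substituting it for /ŋ/ gives [koʃɣo].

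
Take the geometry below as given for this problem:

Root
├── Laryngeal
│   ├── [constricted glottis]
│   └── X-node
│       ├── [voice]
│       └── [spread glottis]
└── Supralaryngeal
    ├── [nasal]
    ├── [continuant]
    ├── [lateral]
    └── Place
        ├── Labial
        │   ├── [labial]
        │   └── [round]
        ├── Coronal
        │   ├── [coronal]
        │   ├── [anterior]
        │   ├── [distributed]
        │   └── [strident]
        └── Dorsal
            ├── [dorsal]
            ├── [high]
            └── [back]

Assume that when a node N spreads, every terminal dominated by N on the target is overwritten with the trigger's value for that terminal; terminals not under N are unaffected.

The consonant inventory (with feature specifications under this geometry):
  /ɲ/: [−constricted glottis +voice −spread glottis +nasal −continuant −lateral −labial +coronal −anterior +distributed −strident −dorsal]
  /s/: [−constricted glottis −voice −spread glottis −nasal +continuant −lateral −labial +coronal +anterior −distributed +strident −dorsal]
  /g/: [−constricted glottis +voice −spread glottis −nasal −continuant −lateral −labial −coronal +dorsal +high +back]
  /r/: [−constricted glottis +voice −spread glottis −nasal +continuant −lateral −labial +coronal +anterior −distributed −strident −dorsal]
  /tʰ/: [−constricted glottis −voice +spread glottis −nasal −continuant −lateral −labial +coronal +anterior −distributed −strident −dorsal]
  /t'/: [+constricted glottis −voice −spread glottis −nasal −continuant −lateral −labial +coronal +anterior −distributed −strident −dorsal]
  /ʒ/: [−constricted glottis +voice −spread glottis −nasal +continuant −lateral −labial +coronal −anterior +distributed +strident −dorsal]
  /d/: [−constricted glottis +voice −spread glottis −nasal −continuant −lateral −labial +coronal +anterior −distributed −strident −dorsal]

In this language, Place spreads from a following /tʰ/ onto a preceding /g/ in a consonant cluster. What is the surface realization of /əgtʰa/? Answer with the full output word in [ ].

[ədtʰa]

The Place node dominates the terminals [labial], [round], [coronal], [anterior], [distributed], [strident], [dorsal], [high], [back].
After delinking /g/'s Place and linking /tʰ/'s, the affected terminals become [−labial], [+coronal], [+anterior], [−distributed], [−strident], [−dorsal]; [constricted glottis], [voice], [spread glottis], … (outside Place) are retained from /g/.
The resulting bundle matches /d/ in the inventory; substituting it for /g/ gives [ədtʰa].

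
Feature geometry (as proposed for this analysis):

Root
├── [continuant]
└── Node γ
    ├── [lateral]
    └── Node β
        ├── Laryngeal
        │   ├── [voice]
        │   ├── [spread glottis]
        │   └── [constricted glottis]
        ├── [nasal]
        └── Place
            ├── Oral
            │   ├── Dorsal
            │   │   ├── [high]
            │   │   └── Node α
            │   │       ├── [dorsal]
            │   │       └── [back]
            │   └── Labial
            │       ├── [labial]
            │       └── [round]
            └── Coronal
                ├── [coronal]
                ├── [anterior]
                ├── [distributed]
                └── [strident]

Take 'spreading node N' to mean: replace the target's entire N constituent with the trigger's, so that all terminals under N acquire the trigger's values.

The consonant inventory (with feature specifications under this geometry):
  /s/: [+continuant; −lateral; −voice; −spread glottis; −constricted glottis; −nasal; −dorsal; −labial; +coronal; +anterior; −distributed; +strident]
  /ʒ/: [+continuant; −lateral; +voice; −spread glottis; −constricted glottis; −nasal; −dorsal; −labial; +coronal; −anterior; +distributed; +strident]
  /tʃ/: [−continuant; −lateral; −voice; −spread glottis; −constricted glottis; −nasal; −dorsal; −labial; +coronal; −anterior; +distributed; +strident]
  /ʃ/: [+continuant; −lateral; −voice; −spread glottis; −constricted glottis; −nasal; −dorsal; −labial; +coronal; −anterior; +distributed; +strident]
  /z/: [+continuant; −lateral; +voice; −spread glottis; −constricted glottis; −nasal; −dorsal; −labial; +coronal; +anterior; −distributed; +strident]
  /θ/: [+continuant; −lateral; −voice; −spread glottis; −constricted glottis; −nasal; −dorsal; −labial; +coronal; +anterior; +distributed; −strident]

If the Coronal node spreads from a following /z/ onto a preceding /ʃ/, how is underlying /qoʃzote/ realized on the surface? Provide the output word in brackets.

[qoszote]

Coronal immediately or transitively dominates [coronal], [anterior], [distributed], [strident].
The target acquires /z/'s values for everything under Coronal — [+coronal], [+anterior], [−distributed], [+strident] — while keeping its own [continuant], [lateral], [voice], ….
This feature bundle is that of [s], so /qoʃzote/ surfaces as [qoszote].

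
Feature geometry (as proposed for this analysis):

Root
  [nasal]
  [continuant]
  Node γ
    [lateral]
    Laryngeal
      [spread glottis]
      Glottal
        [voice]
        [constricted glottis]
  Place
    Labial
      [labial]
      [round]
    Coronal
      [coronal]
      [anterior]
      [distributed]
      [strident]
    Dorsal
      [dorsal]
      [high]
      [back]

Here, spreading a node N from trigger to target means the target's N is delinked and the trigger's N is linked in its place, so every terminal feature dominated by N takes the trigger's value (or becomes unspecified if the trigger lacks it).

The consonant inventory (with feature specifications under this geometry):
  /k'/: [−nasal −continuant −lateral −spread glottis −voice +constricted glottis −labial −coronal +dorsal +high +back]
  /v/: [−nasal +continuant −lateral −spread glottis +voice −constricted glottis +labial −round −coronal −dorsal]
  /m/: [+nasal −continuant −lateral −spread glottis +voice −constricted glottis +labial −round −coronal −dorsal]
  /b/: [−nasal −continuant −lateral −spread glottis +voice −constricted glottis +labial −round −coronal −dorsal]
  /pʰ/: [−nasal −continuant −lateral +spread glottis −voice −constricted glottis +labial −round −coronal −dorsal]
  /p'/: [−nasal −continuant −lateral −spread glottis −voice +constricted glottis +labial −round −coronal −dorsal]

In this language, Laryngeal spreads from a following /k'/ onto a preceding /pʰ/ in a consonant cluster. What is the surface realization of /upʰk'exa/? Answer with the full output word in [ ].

The Laryngeal node dominates the terminals [spread glottis], [voice], [constricted glottis].
Spreading Laryngeal from /k'/ onto /pʰ/ replaces those values with /k'/'s: [−spread glottis], [−voice], [+constricted glottis]. Features outside Laryngeal ([nasal], [continuant], [lateral], …) stay as in /pʰ/.
Among the inventory, only /p'/ has exactly this specification, giving the surface form [up'k'exa].

[up'k'exa]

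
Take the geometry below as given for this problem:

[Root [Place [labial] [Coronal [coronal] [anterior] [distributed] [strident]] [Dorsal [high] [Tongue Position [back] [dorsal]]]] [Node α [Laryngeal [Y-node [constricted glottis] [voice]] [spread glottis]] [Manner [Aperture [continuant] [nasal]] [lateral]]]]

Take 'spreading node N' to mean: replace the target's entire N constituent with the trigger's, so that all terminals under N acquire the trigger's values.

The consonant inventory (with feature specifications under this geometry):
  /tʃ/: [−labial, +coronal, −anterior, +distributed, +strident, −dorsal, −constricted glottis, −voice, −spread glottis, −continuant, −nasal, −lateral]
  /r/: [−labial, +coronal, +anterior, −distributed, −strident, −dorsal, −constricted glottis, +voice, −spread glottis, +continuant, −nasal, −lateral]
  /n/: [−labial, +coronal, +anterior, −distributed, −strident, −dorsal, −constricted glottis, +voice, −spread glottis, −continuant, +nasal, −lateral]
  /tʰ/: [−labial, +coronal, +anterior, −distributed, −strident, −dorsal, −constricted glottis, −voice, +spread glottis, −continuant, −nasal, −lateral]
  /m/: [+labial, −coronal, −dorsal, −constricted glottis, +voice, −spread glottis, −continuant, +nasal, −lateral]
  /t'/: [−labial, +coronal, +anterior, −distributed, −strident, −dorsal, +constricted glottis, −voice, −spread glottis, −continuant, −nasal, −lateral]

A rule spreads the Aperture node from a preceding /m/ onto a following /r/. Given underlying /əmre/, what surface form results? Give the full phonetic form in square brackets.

Aperture immediately or transitively dominates [continuant], [nasal].
Spreading Aperture from /m/ onto /r/ replaces those values with /m/'s: [−continuant], [+nasal]. Features outside Aperture ([labial], [coronal], [anterior], …) stay as in /r/.
This feature bundle is that of [n], so /əmre/ surfaces as [əmne].

[əmne]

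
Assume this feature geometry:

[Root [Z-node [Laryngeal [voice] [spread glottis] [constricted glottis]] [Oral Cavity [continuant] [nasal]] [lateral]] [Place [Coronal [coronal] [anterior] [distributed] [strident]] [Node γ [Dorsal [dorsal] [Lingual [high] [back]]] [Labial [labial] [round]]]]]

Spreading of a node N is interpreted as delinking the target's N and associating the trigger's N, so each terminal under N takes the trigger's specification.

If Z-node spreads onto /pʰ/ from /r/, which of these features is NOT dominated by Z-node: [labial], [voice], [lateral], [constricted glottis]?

Under this geometry, Z-node contains [voice], [spread glottis], [constricted glottis], [continuant], [nasal], [lateral].
[constricted glottis], [lateral], [voice] all lie under Z-node, so they are overwritten when Z-node spreads.
But [labial] is a dependent of Labial, outside Z-node; it is therefore untouched by the spreading.

[labial]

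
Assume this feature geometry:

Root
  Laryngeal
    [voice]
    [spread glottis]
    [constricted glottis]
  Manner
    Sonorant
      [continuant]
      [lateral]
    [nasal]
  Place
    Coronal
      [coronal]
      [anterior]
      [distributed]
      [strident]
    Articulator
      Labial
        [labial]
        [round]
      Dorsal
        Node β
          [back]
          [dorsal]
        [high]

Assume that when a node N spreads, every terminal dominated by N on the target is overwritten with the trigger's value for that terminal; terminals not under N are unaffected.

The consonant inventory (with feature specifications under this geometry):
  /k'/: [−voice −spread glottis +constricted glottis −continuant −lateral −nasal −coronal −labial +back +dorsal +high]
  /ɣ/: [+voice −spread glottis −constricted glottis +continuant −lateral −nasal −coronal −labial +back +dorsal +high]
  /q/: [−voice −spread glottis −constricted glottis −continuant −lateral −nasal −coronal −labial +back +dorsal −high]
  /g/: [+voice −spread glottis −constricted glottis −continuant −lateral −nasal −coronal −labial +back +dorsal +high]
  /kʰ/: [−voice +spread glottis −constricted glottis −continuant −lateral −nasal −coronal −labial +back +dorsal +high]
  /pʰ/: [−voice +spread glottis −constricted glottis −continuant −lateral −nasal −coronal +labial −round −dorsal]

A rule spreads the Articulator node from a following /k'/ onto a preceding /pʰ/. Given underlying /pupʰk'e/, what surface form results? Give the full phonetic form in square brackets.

[pukʰk'e]

The Articulator node dominates the terminals [labial], [round], [back], [dorsal], [high].
After delinking /pʰ/'s Articulator and linking /k'/'s, the affected terminals become [−labial], [+back], [+dorsal], [+high]; [voice], [spread glottis], [constricted glottis], … (outside Articulator) are retained from /pʰ/.
The resulting bundle matches /kʰ/ in the inventory; substituting it for /pʰ/ gives [pukʰk'e].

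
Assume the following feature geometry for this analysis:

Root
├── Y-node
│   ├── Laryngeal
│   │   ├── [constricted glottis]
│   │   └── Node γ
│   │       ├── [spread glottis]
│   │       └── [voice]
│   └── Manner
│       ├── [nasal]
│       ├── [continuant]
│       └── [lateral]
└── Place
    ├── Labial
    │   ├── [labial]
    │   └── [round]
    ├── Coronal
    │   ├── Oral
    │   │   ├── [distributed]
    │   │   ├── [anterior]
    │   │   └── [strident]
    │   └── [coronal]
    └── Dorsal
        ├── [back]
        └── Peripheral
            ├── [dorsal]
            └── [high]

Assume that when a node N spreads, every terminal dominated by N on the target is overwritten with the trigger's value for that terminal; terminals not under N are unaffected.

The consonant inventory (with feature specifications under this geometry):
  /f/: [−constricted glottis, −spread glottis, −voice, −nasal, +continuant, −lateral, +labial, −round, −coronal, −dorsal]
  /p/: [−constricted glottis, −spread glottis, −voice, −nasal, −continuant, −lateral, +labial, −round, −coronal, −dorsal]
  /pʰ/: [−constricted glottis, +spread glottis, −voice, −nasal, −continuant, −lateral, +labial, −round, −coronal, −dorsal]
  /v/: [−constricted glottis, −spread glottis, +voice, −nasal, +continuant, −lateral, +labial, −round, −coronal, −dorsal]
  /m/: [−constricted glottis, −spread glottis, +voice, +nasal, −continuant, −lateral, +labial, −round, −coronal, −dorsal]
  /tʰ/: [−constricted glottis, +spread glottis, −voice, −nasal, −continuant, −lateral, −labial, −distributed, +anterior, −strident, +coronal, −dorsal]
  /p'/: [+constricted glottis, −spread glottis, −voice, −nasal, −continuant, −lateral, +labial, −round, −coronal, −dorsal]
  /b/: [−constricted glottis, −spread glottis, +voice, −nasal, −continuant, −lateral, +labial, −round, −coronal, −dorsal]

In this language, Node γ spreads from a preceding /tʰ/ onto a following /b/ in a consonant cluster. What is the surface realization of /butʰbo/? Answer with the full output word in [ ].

The Node γ node dominates the terminals [spread glottis], [voice].
After delinking /b/'s Node γ and linking /tʰ/'s, the affected terminals become [+spread glottis], [−voice]; [constricted glottis], [nasal], [continuant], … (outside Node γ) are retained from /b/.
Among the inventory, only /pʰ/ has exactly this specification, giving the surface form [butʰpʰo].

[butʰpʰo]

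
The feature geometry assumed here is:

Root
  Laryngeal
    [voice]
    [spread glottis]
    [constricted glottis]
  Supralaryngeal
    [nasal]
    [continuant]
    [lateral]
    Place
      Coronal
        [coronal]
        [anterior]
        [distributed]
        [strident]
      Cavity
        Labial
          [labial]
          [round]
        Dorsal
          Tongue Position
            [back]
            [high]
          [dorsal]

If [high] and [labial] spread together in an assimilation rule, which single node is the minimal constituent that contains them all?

Cavity

[high] is immediately dominated by Tongue Position.
[labial] is immediately dominated by Labial.
Cavity is the lowest common ancestor — every listed feature sits under it, and no single subconstituent of Cavity covers them all.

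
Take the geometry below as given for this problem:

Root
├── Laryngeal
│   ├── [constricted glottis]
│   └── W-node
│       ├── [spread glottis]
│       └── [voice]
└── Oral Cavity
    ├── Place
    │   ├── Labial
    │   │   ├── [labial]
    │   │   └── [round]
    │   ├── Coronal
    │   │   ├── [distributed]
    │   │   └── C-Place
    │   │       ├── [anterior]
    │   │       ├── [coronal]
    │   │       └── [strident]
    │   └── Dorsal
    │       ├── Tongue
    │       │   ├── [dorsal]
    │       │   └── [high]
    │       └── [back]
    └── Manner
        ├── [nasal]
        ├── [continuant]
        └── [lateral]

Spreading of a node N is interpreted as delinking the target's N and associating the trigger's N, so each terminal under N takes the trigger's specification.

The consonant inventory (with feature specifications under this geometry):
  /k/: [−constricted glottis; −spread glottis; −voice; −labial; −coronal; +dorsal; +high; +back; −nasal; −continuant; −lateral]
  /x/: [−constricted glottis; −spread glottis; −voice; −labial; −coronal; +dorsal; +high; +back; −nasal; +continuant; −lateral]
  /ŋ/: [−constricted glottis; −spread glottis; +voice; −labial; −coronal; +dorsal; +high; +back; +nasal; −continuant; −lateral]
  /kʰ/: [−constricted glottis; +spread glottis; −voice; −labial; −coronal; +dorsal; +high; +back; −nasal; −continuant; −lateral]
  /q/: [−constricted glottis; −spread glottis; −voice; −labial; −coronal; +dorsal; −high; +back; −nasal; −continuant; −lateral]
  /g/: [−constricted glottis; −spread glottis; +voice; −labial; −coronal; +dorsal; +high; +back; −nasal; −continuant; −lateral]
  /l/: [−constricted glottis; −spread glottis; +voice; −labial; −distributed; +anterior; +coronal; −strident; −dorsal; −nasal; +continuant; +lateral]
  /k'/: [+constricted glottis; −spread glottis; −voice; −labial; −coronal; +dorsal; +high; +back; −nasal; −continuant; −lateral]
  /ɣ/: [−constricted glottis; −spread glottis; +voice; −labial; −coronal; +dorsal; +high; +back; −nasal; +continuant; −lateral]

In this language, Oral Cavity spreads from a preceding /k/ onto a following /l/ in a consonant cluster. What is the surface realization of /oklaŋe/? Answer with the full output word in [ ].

[okgaŋe]

Oral Cavity immediately or transitively dominates [labial], [round], [distributed], [anterior], [coronal], [strident], [dorsal], [high], [back], [nasal], [continuant], [lateral].
After delinking /l/'s Oral Cavity and linking /k/'s, the affected terminals become [−labial], [−coronal], [+dorsal], [+high], [+back], [−nasal], [−continuant], [−lateral]; [constricted glottis], [spread glottis], [voice] (outside Oral Cavity) are retained from /l/.
Among the inventory, only /g/ has exactly this specification, giving the surface form [okgaŋe].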